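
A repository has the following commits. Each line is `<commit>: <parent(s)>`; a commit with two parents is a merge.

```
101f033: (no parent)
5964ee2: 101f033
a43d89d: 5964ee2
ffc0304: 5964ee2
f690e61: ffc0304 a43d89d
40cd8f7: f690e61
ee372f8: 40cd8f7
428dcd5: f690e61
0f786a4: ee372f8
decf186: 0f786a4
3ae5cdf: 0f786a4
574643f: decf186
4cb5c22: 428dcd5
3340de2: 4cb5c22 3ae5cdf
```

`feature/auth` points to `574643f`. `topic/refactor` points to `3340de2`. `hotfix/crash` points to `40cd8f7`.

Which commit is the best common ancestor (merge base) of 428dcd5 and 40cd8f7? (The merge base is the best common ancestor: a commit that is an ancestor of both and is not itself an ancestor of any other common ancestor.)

Ancestors of 428dcd5: {101f033, 428dcd5, 5964ee2, a43d89d, f690e61, ffc0304}.
Ancestors of 40cd8f7: {101f033, 40cd8f7, 5964ee2, a43d89d, f690e61, ffc0304}.
Common ancestors: {101f033, 5964ee2, a43d89d, f690e61, ffc0304}.
Among these, f690e61 is not an ancestor of any other common ancestor — it is the merge base.

f690e61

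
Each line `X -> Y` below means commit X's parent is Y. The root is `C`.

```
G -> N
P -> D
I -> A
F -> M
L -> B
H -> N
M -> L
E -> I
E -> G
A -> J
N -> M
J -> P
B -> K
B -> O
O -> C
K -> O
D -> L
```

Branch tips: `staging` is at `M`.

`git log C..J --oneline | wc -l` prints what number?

7

Reachable from J: {B, C, D, J, K, L, O, P}.
Reachable from C: {C}.
In J's history but not C's: {B, D, J, K, L, O, P} — 7 commits.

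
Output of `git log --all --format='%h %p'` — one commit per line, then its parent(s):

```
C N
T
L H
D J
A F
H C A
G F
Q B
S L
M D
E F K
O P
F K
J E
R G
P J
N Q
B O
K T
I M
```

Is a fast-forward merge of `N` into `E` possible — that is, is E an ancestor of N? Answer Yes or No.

A fast-forward from E to N is possible iff E is an ancestor of N.
Ancestors of N: {B, E, F, J, K, N, O, P, Q, T}.
E is among them, so fast-forward is possible.

Yes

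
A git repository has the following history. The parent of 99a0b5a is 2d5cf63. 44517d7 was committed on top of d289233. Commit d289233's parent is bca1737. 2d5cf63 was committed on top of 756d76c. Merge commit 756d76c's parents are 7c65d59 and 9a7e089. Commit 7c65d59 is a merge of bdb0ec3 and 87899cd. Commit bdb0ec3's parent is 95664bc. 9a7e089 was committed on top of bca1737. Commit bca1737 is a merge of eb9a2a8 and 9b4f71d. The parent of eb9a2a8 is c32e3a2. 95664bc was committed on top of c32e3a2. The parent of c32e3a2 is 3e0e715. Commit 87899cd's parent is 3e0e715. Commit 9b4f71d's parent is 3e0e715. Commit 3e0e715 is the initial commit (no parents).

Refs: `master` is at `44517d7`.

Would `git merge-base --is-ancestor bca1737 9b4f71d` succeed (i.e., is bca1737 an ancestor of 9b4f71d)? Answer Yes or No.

No

Ancestors of 9b4f71d: {3e0e715, 9b4f71d}.
bca1737 is not in that set, so it is not an ancestor of 9b4f71d.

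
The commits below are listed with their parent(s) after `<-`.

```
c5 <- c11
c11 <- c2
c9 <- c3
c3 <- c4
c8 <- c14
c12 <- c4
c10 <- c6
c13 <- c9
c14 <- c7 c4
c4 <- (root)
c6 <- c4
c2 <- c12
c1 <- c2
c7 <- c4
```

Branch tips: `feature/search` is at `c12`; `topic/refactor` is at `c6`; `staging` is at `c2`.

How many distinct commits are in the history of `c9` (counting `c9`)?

3

Walking parent pointers from c9: reachable set = {c3, c4, c9}.
That is 3 commits.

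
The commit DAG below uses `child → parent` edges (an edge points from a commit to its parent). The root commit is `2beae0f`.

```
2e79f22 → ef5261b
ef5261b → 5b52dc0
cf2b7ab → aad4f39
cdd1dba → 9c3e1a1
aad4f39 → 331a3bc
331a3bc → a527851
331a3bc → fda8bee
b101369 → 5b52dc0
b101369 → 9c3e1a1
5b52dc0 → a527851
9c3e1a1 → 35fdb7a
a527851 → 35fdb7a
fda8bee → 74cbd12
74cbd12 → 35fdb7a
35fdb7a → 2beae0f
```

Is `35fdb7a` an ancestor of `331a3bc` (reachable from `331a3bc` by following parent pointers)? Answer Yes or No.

Ancestors of 331a3bc (commits reachable by following parents): {2beae0f, 331a3bc, 35fdb7a, 74cbd12, a527851, fda8bee}.
35fdb7a is in that set, so it is an ancestor of 331a3bc.

Yes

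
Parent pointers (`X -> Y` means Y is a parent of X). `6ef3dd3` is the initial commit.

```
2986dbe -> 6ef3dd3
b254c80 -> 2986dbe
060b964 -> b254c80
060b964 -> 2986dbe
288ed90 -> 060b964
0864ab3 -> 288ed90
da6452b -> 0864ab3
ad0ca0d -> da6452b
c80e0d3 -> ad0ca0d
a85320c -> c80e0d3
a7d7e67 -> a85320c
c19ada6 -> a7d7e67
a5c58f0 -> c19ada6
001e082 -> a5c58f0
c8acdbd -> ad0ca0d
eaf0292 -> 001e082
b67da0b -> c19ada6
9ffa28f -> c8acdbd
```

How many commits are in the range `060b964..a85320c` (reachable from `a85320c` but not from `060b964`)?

Reachable from a85320c: {060b964, 0864ab3, 288ed90, 2986dbe, 6ef3dd3, a85320c, ad0ca0d, b254c80, c80e0d3, da6452b}.
Reachable from 060b964: {060b964, 2986dbe, 6ef3dd3, b254c80}.
In a85320c's history but not 060b964's: {0864ab3, 288ed90, a85320c, ad0ca0d, c80e0d3, da6452b} — 6 commits.

6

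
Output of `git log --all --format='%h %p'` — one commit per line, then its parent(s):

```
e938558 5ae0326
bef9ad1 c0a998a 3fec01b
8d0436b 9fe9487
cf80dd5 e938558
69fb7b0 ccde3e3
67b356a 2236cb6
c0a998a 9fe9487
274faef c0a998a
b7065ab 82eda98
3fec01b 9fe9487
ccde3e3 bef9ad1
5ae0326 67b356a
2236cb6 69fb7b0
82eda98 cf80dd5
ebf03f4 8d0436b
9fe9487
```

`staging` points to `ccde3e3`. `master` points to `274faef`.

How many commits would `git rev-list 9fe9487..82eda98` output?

11

Reachable from 82eda98: {2236cb6, 3fec01b, 5ae0326, 67b356a, 69fb7b0, 82eda98, 9fe9487, bef9ad1, c0a998a, ccde3e3, cf80dd5, e938558}.
Reachable from 9fe9487: {9fe9487}.
In 82eda98's history but not 9fe9487's: {2236cb6, 3fec01b, 5ae0326, 67b356a, 69fb7b0, 82eda98, bef9ad1, c0a998a, ccde3e3, cf80dd5, e938558} — 11 commits.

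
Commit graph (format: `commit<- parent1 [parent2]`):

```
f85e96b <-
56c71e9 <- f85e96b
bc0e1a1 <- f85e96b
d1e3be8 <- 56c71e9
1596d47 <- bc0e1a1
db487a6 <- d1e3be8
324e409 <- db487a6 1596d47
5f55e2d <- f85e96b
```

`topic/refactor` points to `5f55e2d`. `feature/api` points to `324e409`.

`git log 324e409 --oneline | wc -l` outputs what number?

7

Walking parent pointers from 324e409: reachable set = {1596d47, 324e409, 56c71e9, bc0e1a1, d1e3be8, db487a6, f85e96b}.
That is 7 commits.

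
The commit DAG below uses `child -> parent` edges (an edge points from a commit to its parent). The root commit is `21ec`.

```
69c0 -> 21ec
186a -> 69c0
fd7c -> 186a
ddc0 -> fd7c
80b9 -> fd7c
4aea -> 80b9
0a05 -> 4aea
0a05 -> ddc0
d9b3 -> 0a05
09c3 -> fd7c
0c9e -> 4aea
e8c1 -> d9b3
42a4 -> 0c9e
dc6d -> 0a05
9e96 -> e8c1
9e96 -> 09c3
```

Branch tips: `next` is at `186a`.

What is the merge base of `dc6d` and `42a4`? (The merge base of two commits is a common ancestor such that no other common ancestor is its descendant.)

Ancestors of dc6d: {0a05, 186a, 21ec, 4aea, 69c0, 80b9, dc6d, ddc0, fd7c}.
Ancestors of 42a4: {0c9e, 186a, 21ec, 42a4, 4aea, 69c0, 80b9, fd7c}.
Common ancestors: {186a, 21ec, 4aea, 69c0, 80b9, fd7c}.
Among these, 4aea is not an ancestor of any other common ancestor — it is the merge base.

4aea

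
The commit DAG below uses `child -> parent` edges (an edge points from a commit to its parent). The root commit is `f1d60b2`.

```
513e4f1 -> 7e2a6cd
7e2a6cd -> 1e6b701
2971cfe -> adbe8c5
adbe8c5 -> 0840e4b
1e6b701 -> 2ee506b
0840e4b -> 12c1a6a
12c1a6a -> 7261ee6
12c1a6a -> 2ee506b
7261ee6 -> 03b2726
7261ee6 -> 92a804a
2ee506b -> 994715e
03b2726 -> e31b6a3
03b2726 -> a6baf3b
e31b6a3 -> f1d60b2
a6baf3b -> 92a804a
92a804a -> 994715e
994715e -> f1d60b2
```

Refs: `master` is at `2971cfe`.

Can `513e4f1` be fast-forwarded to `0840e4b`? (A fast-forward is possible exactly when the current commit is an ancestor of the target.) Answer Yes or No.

No

A fast-forward from 513e4f1 to 0840e4b is possible iff 513e4f1 is an ancestor of 0840e4b.
Ancestors of 0840e4b: {03b2726, 0840e4b, 12c1a6a, 2ee506b, 7261ee6, 92a804a, 994715e, a6baf3b, e31b6a3, f1d60b2}.
513e4f1 is not among them, so fast-forward is not possible.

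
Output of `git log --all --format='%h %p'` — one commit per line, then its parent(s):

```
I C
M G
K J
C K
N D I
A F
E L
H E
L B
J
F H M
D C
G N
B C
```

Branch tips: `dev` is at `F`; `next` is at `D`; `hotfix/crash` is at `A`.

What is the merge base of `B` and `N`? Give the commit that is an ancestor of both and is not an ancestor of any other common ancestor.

C

Ancestors of B: {B, C, J, K}.
Ancestors of N: {C, D, I, J, K, N}.
Common ancestors: {C, J, K}.
Among these, C is not an ancestor of any other common ancestor — it is the merge base.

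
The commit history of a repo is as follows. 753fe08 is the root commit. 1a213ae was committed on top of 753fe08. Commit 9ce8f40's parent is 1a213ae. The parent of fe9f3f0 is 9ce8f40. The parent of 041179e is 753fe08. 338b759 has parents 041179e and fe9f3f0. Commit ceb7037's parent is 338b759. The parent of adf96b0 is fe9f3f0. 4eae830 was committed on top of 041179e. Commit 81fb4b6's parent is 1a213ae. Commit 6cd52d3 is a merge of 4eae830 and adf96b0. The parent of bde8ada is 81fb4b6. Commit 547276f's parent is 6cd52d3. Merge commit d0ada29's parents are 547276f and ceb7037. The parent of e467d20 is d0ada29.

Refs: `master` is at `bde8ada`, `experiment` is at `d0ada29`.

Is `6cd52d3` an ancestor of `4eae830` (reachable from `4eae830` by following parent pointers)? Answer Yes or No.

Ancestors of 4eae830: {041179e, 4eae830, 753fe08}.
6cd52d3 is not in that set, so it is not an ancestor of 4eae830.

No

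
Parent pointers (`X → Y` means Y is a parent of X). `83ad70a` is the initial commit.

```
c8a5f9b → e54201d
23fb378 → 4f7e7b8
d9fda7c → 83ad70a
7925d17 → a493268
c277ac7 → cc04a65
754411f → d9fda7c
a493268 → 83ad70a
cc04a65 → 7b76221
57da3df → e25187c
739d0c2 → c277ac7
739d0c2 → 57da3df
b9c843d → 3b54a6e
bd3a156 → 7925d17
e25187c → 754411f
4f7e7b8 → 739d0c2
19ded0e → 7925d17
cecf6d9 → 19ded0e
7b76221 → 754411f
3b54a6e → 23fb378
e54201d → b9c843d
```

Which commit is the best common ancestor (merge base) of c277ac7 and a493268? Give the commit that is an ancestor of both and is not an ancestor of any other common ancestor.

Ancestors of c277ac7: {754411f, 7b76221, 83ad70a, c277ac7, cc04a65, d9fda7c}.
Ancestors of a493268: {83ad70a, a493268}.
Common ancestors: {83ad70a}.
The only common ancestor is 83ad70a, so it is the merge base.

83ad70a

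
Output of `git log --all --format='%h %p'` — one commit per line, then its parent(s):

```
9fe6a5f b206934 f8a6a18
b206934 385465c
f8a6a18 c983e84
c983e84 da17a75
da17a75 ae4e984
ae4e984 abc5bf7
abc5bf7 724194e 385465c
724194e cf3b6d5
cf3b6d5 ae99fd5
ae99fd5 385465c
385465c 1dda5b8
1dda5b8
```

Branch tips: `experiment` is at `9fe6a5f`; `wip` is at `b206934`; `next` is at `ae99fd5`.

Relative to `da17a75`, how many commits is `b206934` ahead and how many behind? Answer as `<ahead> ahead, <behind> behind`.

Reachable from b206934: {1dda5b8, 385465c, b206934}.
Reachable from da17a75: {1dda5b8, 385465c, 724194e, abc5bf7, ae4e984, ae99fd5, cf3b6d5, da17a75}.
Only in b206934's history (ahead): {b206934} — 1.
Only in da17a75's history (behind): {724194e, abc5bf7, ae4e984, ae99fd5, cf3b6d5, da17a75} — 6.

1 ahead, 6 behind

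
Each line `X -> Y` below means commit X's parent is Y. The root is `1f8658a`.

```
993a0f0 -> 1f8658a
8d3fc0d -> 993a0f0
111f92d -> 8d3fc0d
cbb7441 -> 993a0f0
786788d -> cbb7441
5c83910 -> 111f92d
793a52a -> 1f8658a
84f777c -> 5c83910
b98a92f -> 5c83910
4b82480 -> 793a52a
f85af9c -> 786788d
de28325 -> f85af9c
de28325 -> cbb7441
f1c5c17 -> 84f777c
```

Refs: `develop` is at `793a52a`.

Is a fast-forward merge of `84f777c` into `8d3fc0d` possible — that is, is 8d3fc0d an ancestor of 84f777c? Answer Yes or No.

Yes

A fast-forward from 8d3fc0d to 84f777c is possible iff 8d3fc0d is an ancestor of 84f777c.
Ancestors of 84f777c: {111f92d, 1f8658a, 5c83910, 84f777c, 8d3fc0d, 993a0f0}.
8d3fc0d is among them, so fast-forward is possible.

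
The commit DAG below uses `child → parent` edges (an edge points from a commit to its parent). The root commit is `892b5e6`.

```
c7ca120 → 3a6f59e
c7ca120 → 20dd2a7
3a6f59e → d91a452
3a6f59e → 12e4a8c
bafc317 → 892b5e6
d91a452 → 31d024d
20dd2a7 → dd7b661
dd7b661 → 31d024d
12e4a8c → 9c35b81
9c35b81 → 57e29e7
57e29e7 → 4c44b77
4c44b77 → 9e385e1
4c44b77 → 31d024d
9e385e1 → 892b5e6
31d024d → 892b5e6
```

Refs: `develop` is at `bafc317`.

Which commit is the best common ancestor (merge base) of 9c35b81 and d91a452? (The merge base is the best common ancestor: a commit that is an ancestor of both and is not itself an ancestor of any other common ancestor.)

Ancestors of 9c35b81: {31d024d, 4c44b77, 57e29e7, 892b5e6, 9c35b81, 9e385e1}.
Ancestors of d91a452: {31d024d, 892b5e6, d91a452}.
Common ancestors: {31d024d, 892b5e6}.
Among these, 31d024d is not an ancestor of any other common ancestor — it is the merge base.

31d024d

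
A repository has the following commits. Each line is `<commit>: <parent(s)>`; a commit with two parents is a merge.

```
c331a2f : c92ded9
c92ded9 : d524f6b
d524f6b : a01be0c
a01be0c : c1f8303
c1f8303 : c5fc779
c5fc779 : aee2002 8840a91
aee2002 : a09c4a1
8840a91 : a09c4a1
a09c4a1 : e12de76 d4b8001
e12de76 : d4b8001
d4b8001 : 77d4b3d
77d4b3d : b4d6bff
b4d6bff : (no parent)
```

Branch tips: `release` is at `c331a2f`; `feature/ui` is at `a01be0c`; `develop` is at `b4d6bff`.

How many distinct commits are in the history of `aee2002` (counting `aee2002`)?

6

Walking parent pointers from aee2002: reachable set = {77d4b3d, a09c4a1, aee2002, b4d6bff, d4b8001, e12de76}.
That is 6 commits.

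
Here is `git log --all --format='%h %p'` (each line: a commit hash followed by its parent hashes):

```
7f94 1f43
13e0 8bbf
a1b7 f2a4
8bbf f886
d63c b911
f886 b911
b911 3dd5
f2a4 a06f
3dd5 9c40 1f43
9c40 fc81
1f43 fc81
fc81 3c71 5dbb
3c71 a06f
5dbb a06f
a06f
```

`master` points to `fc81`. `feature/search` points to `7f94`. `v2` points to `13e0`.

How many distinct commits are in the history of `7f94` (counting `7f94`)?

6

Walking parent pointers from 7f94: reachable set = {1f43, 3c71, 5dbb, 7f94, a06f, fc81}.
That is 6 commits.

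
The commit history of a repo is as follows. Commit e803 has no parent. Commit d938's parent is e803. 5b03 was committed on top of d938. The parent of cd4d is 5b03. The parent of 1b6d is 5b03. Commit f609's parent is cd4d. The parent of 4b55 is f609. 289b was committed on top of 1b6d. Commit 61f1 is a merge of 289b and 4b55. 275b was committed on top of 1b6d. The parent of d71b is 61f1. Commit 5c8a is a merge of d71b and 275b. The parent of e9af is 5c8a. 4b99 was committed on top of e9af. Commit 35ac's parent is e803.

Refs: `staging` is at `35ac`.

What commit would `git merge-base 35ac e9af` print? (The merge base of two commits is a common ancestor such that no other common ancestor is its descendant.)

e803

Ancestors of 35ac: {35ac, e803}.
Ancestors of e9af: {1b6d, 275b, 289b, 4b55, 5b03, 5c8a, 61f1, cd4d, d71b, d938, e803, e9af, f609}.
Common ancestors: {e803}.
The only common ancestor is e803, so it is the merge base.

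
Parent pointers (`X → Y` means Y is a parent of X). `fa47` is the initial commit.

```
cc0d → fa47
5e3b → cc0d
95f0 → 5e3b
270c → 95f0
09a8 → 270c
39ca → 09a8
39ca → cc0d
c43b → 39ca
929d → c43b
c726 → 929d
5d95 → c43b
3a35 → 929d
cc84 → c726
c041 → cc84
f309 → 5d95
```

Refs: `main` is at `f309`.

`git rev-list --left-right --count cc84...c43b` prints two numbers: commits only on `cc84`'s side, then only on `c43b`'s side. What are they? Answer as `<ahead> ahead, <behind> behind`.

Reachable from cc84: {09a8, 270c, 39ca, 5e3b, 929d, 95f0, c43b, c726, cc0d, cc84, fa47}.
Reachable from c43b: {09a8, 270c, 39ca, 5e3b, 95f0, c43b, cc0d, fa47}.
Only in cc84's history (ahead): {929d, c726, cc84} — 3.
Only in c43b's history (behind): {} — 0.

3 ahead, 0 behind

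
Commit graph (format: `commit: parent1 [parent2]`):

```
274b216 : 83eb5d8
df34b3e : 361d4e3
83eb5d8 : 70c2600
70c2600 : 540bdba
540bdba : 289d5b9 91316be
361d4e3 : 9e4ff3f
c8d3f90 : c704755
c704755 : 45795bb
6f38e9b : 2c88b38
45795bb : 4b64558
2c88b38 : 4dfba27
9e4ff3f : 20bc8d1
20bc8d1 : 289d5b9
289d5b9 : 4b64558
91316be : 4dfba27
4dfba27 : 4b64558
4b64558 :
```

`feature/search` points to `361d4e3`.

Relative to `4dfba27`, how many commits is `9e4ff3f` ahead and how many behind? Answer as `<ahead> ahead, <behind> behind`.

Reachable from 9e4ff3f: {20bc8d1, 289d5b9, 4b64558, 9e4ff3f}.
Reachable from 4dfba27: {4b64558, 4dfba27}.
Only in 9e4ff3f's history (ahead): {20bc8d1, 289d5b9, 9e4ff3f} — 3.
Only in 4dfba27's history (behind): {4dfba27} — 1.

3 ahead, 1 behind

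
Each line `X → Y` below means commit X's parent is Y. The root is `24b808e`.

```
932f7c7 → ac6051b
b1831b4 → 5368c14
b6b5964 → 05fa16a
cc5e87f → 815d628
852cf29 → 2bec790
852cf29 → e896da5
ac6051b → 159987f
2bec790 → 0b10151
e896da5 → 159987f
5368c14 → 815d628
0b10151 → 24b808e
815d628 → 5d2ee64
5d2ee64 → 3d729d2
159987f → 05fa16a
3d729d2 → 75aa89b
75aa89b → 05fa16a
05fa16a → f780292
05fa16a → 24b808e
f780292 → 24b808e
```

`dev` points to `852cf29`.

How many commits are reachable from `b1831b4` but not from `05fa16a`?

6

Reachable from b1831b4: {05fa16a, 24b808e, 3d729d2, 5368c14, 5d2ee64, 75aa89b, 815d628, b1831b4, f780292}.
Reachable from 05fa16a: {05fa16a, 24b808e, f780292}.
In b1831b4's history but not 05fa16a's: {3d729d2, 5368c14, 5d2ee64, 75aa89b, 815d628, b1831b4} — 6 commits.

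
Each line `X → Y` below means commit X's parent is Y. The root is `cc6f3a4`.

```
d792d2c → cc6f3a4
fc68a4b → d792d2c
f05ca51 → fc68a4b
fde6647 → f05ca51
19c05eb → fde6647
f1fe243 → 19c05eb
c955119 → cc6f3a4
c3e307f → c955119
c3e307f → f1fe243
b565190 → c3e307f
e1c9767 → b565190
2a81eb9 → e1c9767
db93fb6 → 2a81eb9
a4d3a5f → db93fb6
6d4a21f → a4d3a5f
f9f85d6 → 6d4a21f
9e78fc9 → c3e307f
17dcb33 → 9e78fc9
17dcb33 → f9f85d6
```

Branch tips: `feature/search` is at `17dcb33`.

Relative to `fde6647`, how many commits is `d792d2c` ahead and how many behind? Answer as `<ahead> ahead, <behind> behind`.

0 ahead, 3 behind

Reachable from d792d2c: {cc6f3a4, d792d2c}.
Reachable from fde6647: {cc6f3a4, d792d2c, f05ca51, fc68a4b, fde6647}.
Only in d792d2c's history (ahead): {} — 0.
Only in fde6647's history (behind): {f05ca51, fc68a4b, fde6647} — 3.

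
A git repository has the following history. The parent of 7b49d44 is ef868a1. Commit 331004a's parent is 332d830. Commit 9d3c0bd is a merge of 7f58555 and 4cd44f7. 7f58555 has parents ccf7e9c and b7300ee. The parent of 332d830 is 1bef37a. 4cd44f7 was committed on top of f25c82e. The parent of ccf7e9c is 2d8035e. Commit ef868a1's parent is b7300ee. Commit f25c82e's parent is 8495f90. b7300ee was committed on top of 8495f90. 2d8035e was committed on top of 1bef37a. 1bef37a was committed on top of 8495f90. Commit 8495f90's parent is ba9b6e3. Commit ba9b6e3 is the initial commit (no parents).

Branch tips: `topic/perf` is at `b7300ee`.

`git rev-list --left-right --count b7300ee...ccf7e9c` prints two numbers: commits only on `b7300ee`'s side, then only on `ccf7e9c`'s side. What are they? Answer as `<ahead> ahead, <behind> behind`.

Reachable from b7300ee: {8495f90, b7300ee, ba9b6e3}.
Reachable from ccf7e9c: {1bef37a, 2d8035e, 8495f90, ba9b6e3, ccf7e9c}.
Only in b7300ee's history (ahead): {b7300ee} — 1.
Only in ccf7e9c's history (behind): {1bef37a, 2d8035e, ccf7e9c} — 3.

1 ahead, 3 behind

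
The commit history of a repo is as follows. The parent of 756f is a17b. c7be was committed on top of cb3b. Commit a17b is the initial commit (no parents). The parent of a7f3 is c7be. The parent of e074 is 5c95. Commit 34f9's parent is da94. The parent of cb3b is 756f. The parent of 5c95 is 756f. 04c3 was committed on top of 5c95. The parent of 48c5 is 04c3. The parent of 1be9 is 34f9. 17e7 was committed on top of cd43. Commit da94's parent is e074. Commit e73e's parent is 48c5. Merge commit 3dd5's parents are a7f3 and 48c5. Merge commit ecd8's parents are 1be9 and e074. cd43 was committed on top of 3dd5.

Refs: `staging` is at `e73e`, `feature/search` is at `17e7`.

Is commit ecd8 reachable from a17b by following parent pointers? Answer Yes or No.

Ancestors of a17b: {a17b}.
ecd8 is not in that set, so it is not an ancestor of a17b.

No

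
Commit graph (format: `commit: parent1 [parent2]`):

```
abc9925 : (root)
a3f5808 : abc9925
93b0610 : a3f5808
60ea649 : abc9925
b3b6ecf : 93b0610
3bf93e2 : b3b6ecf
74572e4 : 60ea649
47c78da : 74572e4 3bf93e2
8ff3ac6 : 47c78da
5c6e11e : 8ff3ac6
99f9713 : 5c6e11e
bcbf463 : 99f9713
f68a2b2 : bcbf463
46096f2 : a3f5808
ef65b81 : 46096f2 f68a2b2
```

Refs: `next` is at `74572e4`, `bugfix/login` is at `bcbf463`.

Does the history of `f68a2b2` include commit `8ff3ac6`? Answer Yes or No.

Ancestors of f68a2b2 (commits reachable by following parents): {3bf93e2, 47c78da, 5c6e11e, 60ea649, 74572e4, 8ff3ac6, 93b0610, 99f9713, a3f5808, abc9925, b3b6ecf, bcbf463, f68a2b2}.
8ff3ac6 is in that set, so it is an ancestor of f68a2b2.

Yes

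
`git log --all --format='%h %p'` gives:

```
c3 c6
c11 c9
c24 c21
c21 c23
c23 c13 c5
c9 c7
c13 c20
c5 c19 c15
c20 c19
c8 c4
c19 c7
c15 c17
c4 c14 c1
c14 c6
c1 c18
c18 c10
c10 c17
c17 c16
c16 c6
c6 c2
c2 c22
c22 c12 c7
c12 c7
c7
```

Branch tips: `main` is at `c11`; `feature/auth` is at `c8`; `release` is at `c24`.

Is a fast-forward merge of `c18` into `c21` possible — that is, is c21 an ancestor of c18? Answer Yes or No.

No

A fast-forward from c21 to c18 is possible iff c21 is an ancestor of c18.
Ancestors of c18: {c10, c12, c16, c17, c18, c2, c22, c6, c7}.
c21 is not among them, so fast-forward is not possible.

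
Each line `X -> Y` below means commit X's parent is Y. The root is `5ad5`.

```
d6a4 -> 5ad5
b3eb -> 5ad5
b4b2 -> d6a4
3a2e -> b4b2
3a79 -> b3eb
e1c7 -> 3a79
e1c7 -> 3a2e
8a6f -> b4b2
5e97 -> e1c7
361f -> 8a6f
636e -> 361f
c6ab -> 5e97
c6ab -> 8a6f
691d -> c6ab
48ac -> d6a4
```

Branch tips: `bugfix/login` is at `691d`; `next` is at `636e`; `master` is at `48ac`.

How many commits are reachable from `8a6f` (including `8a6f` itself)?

Walking parent pointers from 8a6f: reachable set = {5ad5, 8a6f, b4b2, d6a4}.
That is 4 commits.

4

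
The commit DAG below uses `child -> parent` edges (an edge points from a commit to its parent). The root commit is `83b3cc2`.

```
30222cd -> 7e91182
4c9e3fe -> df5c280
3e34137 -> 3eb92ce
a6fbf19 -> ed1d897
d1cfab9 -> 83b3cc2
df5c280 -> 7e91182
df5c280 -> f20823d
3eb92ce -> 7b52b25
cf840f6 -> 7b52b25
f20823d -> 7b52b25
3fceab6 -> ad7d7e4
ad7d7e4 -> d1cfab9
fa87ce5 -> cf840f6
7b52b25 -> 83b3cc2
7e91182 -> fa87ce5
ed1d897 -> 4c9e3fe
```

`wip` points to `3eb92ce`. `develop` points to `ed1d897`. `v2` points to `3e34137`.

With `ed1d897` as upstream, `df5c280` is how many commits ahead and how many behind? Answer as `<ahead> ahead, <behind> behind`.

0 ahead, 2 behind

Reachable from df5c280: {7b52b25, 7e91182, 83b3cc2, cf840f6, df5c280, f20823d, fa87ce5}.
Reachable from ed1d897: {4c9e3fe, 7b52b25, 7e91182, 83b3cc2, cf840f6, df5c280, ed1d897, f20823d, fa87ce5}.
Only in df5c280's history (ahead): {} — 0.
Only in ed1d897's history (behind): {4c9e3fe, ed1d897} — 2.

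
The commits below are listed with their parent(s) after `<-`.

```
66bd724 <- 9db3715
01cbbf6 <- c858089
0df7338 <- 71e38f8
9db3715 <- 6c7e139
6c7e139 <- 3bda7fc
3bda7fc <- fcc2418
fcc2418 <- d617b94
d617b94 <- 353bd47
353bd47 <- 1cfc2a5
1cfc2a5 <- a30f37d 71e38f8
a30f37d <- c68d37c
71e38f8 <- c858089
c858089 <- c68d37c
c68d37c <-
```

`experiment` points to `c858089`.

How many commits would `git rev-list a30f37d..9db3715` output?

9

Reachable from 9db3715: {1cfc2a5, 353bd47, 3bda7fc, 6c7e139, 71e38f8, 9db3715, a30f37d, c68d37c, c858089, d617b94, fcc2418}.
Reachable from a30f37d: {a30f37d, c68d37c}.
In 9db3715's history but not a30f37d's: {1cfc2a5, 353bd47, 3bda7fc, 6c7e139, 71e38f8, 9db3715, c858089, d617b94, fcc2418} — 9 commits.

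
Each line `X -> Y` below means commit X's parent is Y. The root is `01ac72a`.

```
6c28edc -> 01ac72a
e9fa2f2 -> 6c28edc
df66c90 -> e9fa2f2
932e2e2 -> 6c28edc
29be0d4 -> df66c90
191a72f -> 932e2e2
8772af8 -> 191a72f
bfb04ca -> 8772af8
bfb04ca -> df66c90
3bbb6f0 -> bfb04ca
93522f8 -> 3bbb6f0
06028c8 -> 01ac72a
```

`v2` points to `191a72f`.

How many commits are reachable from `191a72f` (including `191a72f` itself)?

Walking parent pointers from 191a72f: reachable set = {01ac72a, 191a72f, 6c28edc, 932e2e2}.
That is 4 commits.

4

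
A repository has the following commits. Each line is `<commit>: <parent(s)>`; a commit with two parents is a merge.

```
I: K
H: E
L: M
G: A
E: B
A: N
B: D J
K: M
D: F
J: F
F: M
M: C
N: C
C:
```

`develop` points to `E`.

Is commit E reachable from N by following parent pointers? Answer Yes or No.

No

Ancestors of N: {C, N}.
E is not in that set, so it is not an ancestor of N.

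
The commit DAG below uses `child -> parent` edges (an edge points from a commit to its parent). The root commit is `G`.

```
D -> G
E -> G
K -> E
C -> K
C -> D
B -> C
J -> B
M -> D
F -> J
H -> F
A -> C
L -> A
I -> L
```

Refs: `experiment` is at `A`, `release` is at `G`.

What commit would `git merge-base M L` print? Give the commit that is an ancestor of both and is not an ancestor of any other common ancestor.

Ancestors of M: {D, G, M}.
Ancestors of L: {A, C, D, E, G, K, L}.
Common ancestors: {D, G}.
Among these, D is not an ancestor of any other common ancestor — it is the merge base.

D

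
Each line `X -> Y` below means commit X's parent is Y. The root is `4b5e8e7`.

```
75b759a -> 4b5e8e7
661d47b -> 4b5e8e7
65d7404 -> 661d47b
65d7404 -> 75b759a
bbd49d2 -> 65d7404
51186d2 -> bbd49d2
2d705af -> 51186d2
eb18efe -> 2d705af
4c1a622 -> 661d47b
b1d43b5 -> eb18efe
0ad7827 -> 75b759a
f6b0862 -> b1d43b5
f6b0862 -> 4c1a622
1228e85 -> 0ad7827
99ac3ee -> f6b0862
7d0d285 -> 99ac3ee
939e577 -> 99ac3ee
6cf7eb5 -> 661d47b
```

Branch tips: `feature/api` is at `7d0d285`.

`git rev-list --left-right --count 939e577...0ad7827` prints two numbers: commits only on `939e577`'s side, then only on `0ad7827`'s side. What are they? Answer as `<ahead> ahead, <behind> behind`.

Reachable from 939e577: {2d705af, 4b5e8e7, 4c1a622, 51186d2, 65d7404, 661d47b, 75b759a, 939e577, 99ac3ee, b1d43b5, bbd49d2, eb18efe, f6b0862}.
Reachable from 0ad7827: {0ad7827, 4b5e8e7, 75b759a}.
Only in 939e577's history (ahead): {2d705af, 4c1a622, 51186d2, 65d7404, 661d47b, 939e577, 99ac3ee, b1d43b5, bbd49d2, eb18efe, f6b0862} — 11.
Only in 0ad7827's history (behind): {0ad7827} — 1.

11 ahead, 1 behind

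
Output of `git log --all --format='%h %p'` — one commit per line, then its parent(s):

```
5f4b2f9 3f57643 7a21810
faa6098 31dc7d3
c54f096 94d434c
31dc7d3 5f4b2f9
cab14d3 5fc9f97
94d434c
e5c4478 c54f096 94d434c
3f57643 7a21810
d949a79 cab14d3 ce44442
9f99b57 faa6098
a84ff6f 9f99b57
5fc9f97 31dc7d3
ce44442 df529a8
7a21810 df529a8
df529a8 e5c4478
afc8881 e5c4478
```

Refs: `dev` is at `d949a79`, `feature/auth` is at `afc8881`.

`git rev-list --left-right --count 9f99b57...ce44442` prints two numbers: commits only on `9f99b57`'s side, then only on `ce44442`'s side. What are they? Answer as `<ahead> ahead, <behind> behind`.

Reachable from 9f99b57: {31dc7d3, 3f57643, 5f4b2f9, 7a21810, 94d434c, 9f99b57, c54f096, df529a8, e5c4478, faa6098}.
Reachable from ce44442: {94d434c, c54f096, ce44442, df529a8, e5c4478}.
Only in 9f99b57's history (ahead): {31dc7d3, 3f57643, 5f4b2f9, 7a21810, 9f99b57, faa6098} — 6.
Only in ce44442's history (behind): {ce44442} — 1.

6 ahead, 1 behind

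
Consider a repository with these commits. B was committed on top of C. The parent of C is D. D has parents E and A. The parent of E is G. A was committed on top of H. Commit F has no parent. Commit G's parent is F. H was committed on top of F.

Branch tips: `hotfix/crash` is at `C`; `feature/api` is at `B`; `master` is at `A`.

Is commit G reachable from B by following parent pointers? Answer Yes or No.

Yes

Ancestors of B (commits reachable by following parents): {A, B, C, D, E, F, G, H}.
G is in that set, so it is an ancestor of B.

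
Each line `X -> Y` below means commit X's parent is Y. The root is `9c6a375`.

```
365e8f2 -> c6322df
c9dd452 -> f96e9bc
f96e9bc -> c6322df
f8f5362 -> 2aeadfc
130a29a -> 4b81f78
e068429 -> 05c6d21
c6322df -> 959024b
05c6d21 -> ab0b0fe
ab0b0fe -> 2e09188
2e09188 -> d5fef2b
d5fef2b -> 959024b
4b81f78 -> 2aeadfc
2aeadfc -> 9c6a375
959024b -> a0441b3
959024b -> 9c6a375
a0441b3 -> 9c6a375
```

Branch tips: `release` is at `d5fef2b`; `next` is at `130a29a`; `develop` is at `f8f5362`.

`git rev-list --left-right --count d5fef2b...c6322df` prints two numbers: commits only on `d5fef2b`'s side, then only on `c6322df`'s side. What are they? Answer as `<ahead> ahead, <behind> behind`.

Reachable from d5fef2b: {959024b, 9c6a375, a0441b3, d5fef2b}.
Reachable from c6322df: {959024b, 9c6a375, a0441b3, c6322df}.
Only in d5fef2b's history (ahead): {d5fef2b} — 1.
Only in c6322df's history (behind): {c6322df} — 1.

1 ahead, 1 behind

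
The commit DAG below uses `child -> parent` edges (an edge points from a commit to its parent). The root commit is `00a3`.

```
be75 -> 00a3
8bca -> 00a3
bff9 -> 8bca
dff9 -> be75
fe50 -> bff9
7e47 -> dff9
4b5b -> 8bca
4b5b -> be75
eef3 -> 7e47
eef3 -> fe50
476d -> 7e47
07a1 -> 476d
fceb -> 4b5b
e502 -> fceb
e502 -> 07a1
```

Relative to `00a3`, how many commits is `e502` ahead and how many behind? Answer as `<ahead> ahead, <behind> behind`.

9 ahead, 0 behind

Reachable from e502: {00a3, 07a1, 476d, 4b5b, 7e47, 8bca, be75, dff9, e502, fceb}.
Reachable from 00a3: {00a3}.
Only in e502's history (ahead): {07a1, 476d, 4b5b, 7e47, 8bca, be75, dff9, e502, fceb} — 9.
Only in 00a3's history (behind): {} — 0.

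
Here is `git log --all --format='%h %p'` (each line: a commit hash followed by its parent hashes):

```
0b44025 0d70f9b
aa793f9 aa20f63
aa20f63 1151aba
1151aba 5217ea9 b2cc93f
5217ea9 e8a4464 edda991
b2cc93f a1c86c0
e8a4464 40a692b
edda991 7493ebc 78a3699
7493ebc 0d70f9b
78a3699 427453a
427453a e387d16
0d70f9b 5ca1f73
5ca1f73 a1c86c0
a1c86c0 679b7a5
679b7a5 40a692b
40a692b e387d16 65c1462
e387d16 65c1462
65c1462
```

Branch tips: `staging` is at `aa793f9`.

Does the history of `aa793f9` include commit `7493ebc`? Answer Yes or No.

Ancestors of aa793f9 (commits reachable by following parents): {0d70f9b, 1151aba, 40a692b, 427453a, 5217ea9, 5ca1f73, 65c1462, 679b7a5, 7493ebc, 78a3699, a1c86c0, aa20f63, aa793f9, b2cc93f, e387d16, e8a4464, edda991}.
7493ebc is in that set, so it is an ancestor of aa793f9.

Yes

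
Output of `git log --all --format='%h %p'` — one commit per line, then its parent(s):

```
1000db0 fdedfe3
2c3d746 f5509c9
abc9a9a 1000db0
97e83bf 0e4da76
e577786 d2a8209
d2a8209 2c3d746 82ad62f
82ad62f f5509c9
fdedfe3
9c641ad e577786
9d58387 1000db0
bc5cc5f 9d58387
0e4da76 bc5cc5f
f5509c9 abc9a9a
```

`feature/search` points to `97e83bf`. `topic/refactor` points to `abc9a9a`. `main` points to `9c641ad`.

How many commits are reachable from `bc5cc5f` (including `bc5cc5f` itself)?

4

Walking parent pointers from bc5cc5f: reachable set = {1000db0, 9d58387, bc5cc5f, fdedfe3}.
That is 4 commits.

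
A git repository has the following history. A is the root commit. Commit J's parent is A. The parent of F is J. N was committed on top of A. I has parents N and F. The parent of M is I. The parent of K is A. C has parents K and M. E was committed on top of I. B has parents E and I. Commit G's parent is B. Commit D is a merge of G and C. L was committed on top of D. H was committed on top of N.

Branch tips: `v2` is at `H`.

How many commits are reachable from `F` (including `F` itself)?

Walking parent pointers from F: reachable set = {A, F, J}.
That is 3 commits.

3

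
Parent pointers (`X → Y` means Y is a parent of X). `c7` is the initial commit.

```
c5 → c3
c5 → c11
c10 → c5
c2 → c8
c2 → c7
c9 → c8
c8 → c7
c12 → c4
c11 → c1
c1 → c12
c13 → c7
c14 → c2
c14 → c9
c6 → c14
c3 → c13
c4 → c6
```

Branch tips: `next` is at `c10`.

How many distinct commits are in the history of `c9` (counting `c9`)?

3

Walking parent pointers from c9: reachable set = {c7, c8, c9}.
That is 3 commits.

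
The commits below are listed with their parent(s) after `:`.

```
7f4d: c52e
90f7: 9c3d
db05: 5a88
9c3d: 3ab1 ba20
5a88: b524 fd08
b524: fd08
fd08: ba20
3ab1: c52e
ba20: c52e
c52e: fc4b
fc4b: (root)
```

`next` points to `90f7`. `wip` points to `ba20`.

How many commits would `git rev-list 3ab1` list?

Walking parent pointers from 3ab1: reachable set = {3ab1, c52e, fc4b}.
That is 3 commits.

3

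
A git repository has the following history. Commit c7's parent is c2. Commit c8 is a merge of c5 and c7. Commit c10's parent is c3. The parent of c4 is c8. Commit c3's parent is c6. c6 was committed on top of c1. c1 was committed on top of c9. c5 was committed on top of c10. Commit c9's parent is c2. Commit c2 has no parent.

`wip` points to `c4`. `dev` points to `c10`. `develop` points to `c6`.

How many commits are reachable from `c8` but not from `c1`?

6

Reachable from c8: {c1, c10, c2, c3, c5, c6, c7, c8, c9}.
Reachable from c1: {c1, c2, c9}.
In c8's history but not c1's: {c10, c3, c5, c6, c7, c8} — 6 commits.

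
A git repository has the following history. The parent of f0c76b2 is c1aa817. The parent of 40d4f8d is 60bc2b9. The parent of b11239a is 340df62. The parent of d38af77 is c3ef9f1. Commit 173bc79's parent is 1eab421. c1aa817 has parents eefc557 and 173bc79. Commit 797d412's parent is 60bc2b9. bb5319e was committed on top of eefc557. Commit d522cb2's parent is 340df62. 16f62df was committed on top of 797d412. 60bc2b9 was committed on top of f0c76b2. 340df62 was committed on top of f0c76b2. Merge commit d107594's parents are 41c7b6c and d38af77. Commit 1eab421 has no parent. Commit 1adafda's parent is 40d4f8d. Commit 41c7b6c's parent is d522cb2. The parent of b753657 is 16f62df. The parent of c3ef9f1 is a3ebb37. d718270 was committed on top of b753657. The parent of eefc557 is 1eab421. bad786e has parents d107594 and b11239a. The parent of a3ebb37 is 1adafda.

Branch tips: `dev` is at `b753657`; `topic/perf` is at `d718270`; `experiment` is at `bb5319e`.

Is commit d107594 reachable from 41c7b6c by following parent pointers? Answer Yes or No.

No

Ancestors of 41c7b6c: {173bc79, 1eab421, 340df62, 41c7b6c, c1aa817, d522cb2, eefc557, f0c76b2}.
d107594 is not in that set, so it is not an ancestor of 41c7b6c.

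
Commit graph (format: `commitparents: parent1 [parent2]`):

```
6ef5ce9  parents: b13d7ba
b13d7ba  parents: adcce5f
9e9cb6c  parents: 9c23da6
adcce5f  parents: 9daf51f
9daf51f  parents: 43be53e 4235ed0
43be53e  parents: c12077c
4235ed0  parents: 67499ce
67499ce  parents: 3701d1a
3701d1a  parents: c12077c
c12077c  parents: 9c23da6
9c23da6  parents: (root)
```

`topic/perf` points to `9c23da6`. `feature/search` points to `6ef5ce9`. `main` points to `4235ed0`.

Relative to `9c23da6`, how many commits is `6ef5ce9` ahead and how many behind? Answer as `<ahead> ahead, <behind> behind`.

9 ahead, 0 behind

Reachable from 6ef5ce9: {3701d1a, 4235ed0, 43be53e, 67499ce, 6ef5ce9, 9c23da6, 9daf51f, adcce5f, b13d7ba, c12077c}.
Reachable from 9c23da6: {9c23da6}.
Only in 6ef5ce9's history (ahead): {3701d1a, 4235ed0, 43be53e, 67499ce, 6ef5ce9, 9daf51f, adcce5f, b13d7ba, c12077c} — 9.
Only in 9c23da6's history (behind): {} — 0.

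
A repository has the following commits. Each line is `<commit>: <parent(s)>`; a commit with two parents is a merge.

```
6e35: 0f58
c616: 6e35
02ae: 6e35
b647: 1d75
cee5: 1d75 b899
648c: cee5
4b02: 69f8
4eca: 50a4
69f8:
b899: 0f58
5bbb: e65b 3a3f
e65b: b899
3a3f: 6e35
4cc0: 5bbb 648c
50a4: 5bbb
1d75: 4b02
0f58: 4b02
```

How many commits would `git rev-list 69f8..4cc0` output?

Reachable from 4cc0: {0f58, 1d75, 3a3f, 4b02, 4cc0, 5bbb, 648c, 69f8, 6e35, b899, cee5, e65b}.
Reachable from 69f8: {69f8}.
In 4cc0's history but not 69f8's: {0f58, 1d75, 3a3f, 4b02, 4cc0, 5bbb, 648c, 6e35, b899, cee5, e65b} — 11 commits.

11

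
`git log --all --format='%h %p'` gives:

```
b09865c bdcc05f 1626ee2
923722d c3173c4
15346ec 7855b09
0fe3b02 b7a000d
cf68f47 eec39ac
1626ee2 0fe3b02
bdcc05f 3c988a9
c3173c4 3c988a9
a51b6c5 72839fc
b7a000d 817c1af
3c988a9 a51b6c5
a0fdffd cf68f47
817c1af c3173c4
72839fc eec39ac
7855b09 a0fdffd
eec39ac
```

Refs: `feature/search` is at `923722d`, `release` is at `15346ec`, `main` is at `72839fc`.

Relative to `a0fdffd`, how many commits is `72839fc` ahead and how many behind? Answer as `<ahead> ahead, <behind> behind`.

1 ahead, 2 behind

Reachable from 72839fc: {72839fc, eec39ac}.
Reachable from a0fdffd: {a0fdffd, cf68f47, eec39ac}.
Only in 72839fc's history (ahead): {72839fc} — 1.
Only in a0fdffd's history (behind): {a0fdffd, cf68f47} — 2.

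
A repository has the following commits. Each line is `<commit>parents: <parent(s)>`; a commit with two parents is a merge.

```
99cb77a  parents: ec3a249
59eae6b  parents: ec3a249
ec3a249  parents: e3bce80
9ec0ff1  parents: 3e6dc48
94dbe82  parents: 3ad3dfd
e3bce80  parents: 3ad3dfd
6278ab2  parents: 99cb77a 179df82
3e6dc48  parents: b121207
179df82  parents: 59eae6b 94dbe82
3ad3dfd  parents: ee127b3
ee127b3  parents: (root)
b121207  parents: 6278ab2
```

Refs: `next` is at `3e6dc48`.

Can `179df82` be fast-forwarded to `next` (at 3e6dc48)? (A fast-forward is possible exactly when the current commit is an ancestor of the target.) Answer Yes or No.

A fast-forward from 179df82 to 3e6dc48 is possible iff 179df82 is an ancestor of 3e6dc48.
Ancestors of 3e6dc48: {179df82, 3ad3dfd, 3e6dc48, 59eae6b, 6278ab2, 94dbe82, 99cb77a, b121207, e3bce80, ec3a249, ee127b3}.
179df82 is among them, so fast-forward is possible.

Yes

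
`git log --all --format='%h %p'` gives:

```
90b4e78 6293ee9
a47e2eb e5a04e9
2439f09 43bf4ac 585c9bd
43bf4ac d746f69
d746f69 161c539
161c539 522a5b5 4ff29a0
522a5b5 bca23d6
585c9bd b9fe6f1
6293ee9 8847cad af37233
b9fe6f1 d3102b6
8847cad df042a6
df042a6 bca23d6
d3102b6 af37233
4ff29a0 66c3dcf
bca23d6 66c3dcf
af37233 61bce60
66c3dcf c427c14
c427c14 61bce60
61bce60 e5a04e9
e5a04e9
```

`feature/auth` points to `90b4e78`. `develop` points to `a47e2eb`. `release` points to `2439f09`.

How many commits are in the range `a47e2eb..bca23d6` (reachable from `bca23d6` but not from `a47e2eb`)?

4

Reachable from bca23d6: {61bce60, 66c3dcf, bca23d6, c427c14, e5a04e9}.
Reachable from a47e2eb: {a47e2eb, e5a04e9}.
In bca23d6's history but not a47e2eb's: {61bce60, 66c3dcf, bca23d6, c427c14} — 4 commits.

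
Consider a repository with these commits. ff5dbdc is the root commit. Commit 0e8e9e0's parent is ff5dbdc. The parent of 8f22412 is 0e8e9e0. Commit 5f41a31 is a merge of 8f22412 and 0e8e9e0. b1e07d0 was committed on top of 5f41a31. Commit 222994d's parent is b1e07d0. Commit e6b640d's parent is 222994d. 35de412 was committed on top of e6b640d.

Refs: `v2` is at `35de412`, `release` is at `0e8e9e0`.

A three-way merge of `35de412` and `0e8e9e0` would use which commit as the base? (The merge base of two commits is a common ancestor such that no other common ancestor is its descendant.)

Ancestors of 35de412: {0e8e9e0, 222994d, 35de412, 5f41a31, 8f22412, b1e07d0, e6b640d, ff5dbdc}.
Ancestors of 0e8e9e0: {0e8e9e0, ff5dbdc}.
Common ancestors: {0e8e9e0, ff5dbdc}.
Among these, 0e8e9e0 is not an ancestor of any other common ancestor — it is the merge base.

0e8e9e0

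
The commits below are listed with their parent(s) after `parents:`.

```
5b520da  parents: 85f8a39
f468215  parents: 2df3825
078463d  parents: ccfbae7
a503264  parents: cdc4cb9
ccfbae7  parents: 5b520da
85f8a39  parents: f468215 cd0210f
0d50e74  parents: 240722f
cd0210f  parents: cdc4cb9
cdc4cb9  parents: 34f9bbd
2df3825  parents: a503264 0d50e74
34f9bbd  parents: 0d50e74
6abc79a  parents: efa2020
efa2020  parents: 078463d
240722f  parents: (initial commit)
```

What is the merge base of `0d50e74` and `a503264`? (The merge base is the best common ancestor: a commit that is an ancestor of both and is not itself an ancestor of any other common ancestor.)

Ancestors of 0d50e74: {0d50e74, 240722f}.
Ancestors of a503264: {0d50e74, 240722f, 34f9bbd, a503264, cdc4cb9}.
Common ancestors: {0d50e74, 240722f}.
Among these, 0d50e74 is not an ancestor of any other common ancestor — it is the merge base.

0d50e74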